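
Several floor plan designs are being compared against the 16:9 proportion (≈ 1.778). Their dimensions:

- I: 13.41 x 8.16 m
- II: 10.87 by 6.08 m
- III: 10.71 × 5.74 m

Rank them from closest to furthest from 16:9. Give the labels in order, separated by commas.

II, III, I

I: 13.41/8.16 ≈ 1.643 → |1.643 − 1.778| = 0.135
II: 10.87/6.08 ≈ 1.788 → |1.788 − 1.778| = 0.010
III: 10.71/5.74 ≈ 1.866 → |1.866 − 1.778| = 0.088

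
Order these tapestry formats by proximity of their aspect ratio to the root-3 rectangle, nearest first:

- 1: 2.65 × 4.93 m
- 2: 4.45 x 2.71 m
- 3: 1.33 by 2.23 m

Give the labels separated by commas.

Ratios: 1 = 4.93 / 2.65 ≈ 1.860; 2 = 4.45 / 2.71 ≈ 1.642; 3 = 2.23 / 1.33 ≈ 1.677.
|Δ from 1.732|: 1 0.128; 2 0.090; 3 0.055.

3, 2, 1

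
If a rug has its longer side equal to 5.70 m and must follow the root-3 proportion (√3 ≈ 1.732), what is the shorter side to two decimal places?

3.29 m

root-3 ≈ 1.73205.
Shorter side = 5.70 ÷ 1.73205 ≈ 3.2909 → 3.29 m.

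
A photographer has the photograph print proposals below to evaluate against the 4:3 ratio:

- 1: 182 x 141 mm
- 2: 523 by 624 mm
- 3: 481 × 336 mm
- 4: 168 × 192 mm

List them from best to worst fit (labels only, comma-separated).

1: 182/141 ≈ 1.291 → |1.291 − 1.333| = 0.042
2: 624/523 ≈ 1.193 → |1.193 − 1.333| = 0.140
3: 481/336 ≈ 1.432 → |1.432 − 1.333| = 0.099
4: 192/168 ≈ 1.143 → |1.143 − 1.333| = 0.190

1, 3, 2, 4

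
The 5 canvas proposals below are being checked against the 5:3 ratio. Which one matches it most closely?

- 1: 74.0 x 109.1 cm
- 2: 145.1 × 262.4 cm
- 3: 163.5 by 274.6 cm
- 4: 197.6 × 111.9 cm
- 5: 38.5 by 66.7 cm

Target 5:3 ≈ 1.667.
1: 1.474 (Δ0.193)  2: 1.808 (Δ0.141)  3: 1.680 (Δ0.013)  4: 1.766 (Δ0.099)  5: 1.732 (Δ0.065)

3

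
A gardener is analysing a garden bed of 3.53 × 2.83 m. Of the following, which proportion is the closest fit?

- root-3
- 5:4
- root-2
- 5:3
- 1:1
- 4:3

3.53/2.83 ≈ 1.247. Nearest candidates are 5:4 (1.250, off by 0.003) and 4:3 (1.333, off by 0.086).

5:4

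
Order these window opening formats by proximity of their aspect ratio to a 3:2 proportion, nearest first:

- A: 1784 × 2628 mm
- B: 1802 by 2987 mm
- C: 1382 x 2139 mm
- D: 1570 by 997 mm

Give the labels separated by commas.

A: 2628/1784 ≈ 1.473 → |1.473 − 1.500| = 0.027
B: 2987/1802 ≈ 1.658 → |1.658 − 1.500| = 0.158
C: 2139/1382 ≈ 1.548 → |1.548 − 1.500| = 0.048
D: 1570/997 ≈ 1.575 → |1.575 − 1.500| = 0.075

A, C, D, B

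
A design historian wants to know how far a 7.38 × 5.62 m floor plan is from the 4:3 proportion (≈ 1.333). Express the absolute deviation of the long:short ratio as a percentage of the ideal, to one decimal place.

1.5%

Ratio = 7.38 / 5.62 ≈ 1.3132.
Ideal 4:3 ≈ 1.3333. |1.3132 − 1.3333| / 1.3333 ≈ 1.51% → 1.5%.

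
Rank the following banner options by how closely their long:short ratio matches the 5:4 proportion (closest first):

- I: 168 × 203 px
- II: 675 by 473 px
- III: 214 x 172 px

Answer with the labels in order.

Ratios: I = 203 / 168 ≈ 1.208; II = 675 / 473 ≈ 1.427; III = 214 / 172 ≈ 1.244.
|Δ from 1.250|: I 0.042; II 0.177; III 0.006.

III, I, II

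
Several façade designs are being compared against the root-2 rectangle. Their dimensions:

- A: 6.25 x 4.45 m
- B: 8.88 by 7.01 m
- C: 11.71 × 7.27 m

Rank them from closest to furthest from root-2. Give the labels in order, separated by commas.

A: 6.25/4.45 ≈ 1.404 → |1.404 − 1.414| = 0.010
B: 8.88/7.01 ≈ 1.267 → |1.267 − 1.414| = 0.147
C: 11.71/7.27 ≈ 1.611 → |1.611 − 1.414| = 0.197

A, B, C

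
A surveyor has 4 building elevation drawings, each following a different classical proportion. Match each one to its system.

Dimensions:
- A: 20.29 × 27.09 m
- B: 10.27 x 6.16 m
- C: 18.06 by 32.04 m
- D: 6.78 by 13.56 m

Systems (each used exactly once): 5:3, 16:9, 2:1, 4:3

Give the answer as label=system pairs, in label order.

A = 27.09/20.29 ≈ 1.335 → 4:3 (1.333)
B = 10.27/6.16 ≈ 1.667 → 5:3 (1.667)
C = 32.04/18.06 ≈ 1.774 → 16:9 (1.778)
D = 13.56/6.78 ≈ 2.000 → 2:1 (2.000)

A=4:3, B=5:3, C=16:9, D=2:1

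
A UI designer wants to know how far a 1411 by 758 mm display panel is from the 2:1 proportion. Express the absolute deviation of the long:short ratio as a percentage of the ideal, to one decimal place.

Ratio = 1411 / 758 ≈ 1.8615.
Ideal 2:1 = 2.0000. |1.8615 − 2.0000| / 2.0000 ≈ 6.93% → 6.9%.

6.9%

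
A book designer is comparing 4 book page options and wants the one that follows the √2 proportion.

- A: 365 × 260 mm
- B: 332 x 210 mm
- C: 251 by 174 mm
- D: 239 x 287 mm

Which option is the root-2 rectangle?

Ratios (long/short): A ≈ 1.404; B ≈ 1.581; C ≈ 1.443; D ≈ 1.201.
root-2 ≈ 1.414; option A is nearest (Δ 0.010).

A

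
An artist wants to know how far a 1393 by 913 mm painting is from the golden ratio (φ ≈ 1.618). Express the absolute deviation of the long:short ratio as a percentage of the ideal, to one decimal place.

Ratio = 1393 / 913 ≈ 1.5257.
Ideal golden ratio ≈ 1.6180. |1.5257 − 1.6180| / 1.6180 ≈ 5.70% → 5.7%.

5.7%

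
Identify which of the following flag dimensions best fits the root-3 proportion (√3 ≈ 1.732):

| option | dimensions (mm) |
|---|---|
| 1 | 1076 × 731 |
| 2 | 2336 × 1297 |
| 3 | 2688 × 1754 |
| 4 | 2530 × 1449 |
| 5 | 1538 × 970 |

4

Target root-3 ≈ 1.732.
1: 1.472 (Δ0.260)  2: 1.801 (Δ0.069)  3: 1.532 (Δ0.200)  4: 1.746 (Δ0.014)  5: 1.586 (Δ0.146)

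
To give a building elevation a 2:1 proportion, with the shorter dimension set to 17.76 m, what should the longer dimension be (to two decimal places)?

2:1 = 2.00000.
Longer side = 17.76 × 2.00000 ≈ 35.5200 → 35.52 m.

35.52 m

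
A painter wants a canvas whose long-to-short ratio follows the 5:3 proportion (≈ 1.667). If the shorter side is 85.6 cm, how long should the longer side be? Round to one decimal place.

5:3 ≈ 1.66667.
Longer side = 85.6 × 1.66667 ≈ 142.667 → 142.7 cm.

142.7 cm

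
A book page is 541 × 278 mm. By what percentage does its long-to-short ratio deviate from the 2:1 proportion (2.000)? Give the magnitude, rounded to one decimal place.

2.7%

Ratio = 541 / 278 ≈ 1.9460.
Ideal 2:1 = 2.0000. |1.9460 − 2.0000| / 2.0000 ≈ 2.70% → 2.7%.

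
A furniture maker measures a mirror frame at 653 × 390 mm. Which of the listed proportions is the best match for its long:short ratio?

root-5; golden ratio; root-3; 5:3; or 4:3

653/390 ≈ 1.674. Nearest candidates are 5:3 (1.667, off by 0.007) and golden ratio (1.618, off by 0.056).

5:3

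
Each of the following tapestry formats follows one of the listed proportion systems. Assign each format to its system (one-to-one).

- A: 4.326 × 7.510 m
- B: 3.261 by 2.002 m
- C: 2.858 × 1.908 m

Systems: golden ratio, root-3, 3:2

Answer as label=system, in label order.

A = 7.510/4.326 ≈ 1.736 → root-3 (1.732)
B = 3.261/2.002 ≈ 1.629 → golden ratio (1.618)
C = 2.858/1.908 ≈ 1.498 → 3:2 (1.500)

A=root-3, B=golden ratio, C=3:2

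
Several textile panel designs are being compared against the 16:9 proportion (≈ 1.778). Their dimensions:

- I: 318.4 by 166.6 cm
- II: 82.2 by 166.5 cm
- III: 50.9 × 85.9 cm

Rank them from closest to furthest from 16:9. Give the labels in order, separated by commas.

Ratios: I = 318.4 / 166.6 ≈ 1.911; II = 166.5 / 82.2 ≈ 2.026; III = 85.9 / 50.9 ≈ 1.688.
|Δ from 1.778|: I 0.133; II 0.248; III 0.090.

III, I, II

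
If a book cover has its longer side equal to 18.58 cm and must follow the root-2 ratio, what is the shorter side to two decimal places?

root-2 ≈ 1.41421.
Shorter side = 18.58 ÷ 1.41421 ≈ 13.1381 → 13.14 cm.

13.14 cm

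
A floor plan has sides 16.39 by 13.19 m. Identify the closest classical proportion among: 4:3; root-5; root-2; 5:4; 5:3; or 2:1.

5:4

16.39/13.19 ≈ 1.243. Nearest candidates are 5:4 (1.250, off by 0.007) and 4:3 (1.333, off by 0.090).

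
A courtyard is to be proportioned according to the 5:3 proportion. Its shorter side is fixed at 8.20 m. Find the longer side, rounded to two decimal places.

13.67 m

5:3 ≈ 1.66667.
Longer side = 8.20 × 1.66667 ≈ 13.6667 → 13.67 m.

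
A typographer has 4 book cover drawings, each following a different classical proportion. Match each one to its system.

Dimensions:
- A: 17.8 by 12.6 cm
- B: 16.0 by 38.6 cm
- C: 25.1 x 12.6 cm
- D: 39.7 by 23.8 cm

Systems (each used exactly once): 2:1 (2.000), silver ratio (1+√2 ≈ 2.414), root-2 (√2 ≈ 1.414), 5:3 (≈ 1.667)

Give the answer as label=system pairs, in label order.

A=root-2, B=silver ratio, C=2:1, D=5:3

Ratios: A ≈ 1.413; B ≈ 2.413; C ≈ 1.992; D ≈ 1.668.
Targets: 2:1 ≈ 2.000; silver ratio ≈ 2.414; root-2 ≈ 1.414; 5:3 ≈ 1.667.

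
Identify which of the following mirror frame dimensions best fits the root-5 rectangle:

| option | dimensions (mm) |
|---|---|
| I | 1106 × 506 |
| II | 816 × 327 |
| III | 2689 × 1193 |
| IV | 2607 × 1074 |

III

Ratios (long/short): I ≈ 2.186; II ≈ 2.495; III ≈ 2.254; IV ≈ 2.427.
root-5 ≈ 2.236; option III is nearest (Δ 0.018).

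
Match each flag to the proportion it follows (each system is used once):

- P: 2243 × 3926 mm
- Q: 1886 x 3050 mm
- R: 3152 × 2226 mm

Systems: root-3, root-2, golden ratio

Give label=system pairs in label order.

Ratios: P ≈ 1.750; Q ≈ 1.617; R ≈ 1.416.
Targets: root-3 ≈ 1.732; root-2 ≈ 1.414; golden ratio ≈ 1.618.

P=root-3, Q=golden ratio, R=root-2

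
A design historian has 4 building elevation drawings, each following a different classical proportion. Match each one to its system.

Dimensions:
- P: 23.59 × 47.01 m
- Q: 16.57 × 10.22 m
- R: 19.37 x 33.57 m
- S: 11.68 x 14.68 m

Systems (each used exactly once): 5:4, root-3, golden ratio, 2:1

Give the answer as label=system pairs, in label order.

P = 47.01/23.59 ≈ 1.993 → 2:1 (2.000)
Q = 16.57/10.22 ≈ 1.621 → golden ratio (1.618)
R = 33.57/19.37 ≈ 1.733 → root-3 (1.732)
S = 14.68/11.68 ≈ 1.257 → 5:4 (1.250)

P=2:1, Q=golden ratio, R=root-3, S=5:4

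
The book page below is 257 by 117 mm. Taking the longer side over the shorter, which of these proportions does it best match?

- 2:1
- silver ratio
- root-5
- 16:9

Ratio = 257 / 117 ≈ 2.197.
Distances: 2:1 2.000 (Δ 0.197); silver ratio 2.414 (Δ 0.217); root-5 2.236 (Δ 0.039); 16:9 1.778 (Δ 0.419).

root-5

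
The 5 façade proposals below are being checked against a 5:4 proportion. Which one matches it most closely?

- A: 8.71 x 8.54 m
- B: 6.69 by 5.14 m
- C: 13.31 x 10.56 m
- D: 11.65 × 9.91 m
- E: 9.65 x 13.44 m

Ratios (long/short): A ≈ 1.020; B ≈ 1.302; C ≈ 1.260; D ≈ 1.176; E ≈ 1.393.
5:4 ≈ 1.250; option C is nearest (Δ 0.010).

C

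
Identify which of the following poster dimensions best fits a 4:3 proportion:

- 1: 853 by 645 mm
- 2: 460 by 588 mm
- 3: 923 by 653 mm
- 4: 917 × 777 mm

Target 4:3 ≈ 1.333.
1: 1.322 (Δ0.011)  2: 1.278 (Δ0.055)  3: 1.413 (Δ0.080)  4: 1.180 (Δ0.153)

1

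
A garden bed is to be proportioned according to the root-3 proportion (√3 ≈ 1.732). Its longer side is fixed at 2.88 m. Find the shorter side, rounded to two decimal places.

1.66 m

root-3 ≈ 1.73205.
Shorter side = 2.88 ÷ 1.73205 ≈ 1.6628 → 1.66 m.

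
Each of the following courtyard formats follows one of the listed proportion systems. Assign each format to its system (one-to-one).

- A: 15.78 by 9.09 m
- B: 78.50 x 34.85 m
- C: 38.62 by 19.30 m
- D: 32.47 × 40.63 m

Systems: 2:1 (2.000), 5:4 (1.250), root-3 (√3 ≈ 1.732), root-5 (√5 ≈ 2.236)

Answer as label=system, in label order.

A = 15.78/9.09 ≈ 1.736 → root-3 (1.732)
B = 78.50/34.85 ≈ 2.253 → root-5 (2.236)
C = 38.62/19.30 ≈ 2.001 → 2:1 (2.000)
D = 40.63/32.47 ≈ 1.251 → 5:4 (1.250)

A=root-3, B=root-5, C=2:1, D=5:4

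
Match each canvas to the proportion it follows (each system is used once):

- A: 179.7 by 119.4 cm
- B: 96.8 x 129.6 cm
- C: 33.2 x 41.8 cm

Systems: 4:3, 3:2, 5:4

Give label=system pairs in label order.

A=3:2, B=4:3, C=5:4

A = 179.7/119.4 ≈ 1.505 → 3:2 (1.500)
B = 129.6/96.8 ≈ 1.339 → 4:3 (1.333)
C = 41.8/33.2 ≈ 1.259 → 5:4 (1.250)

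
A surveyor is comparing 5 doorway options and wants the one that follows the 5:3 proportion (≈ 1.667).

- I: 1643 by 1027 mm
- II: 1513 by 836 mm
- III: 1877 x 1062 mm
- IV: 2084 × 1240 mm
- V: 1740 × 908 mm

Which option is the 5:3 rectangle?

IV

Target 5:3 ≈ 1.667.
I: 1.600 (Δ0.067)  II: 1.810 (Δ0.143)  III: 1.767 (Δ0.100)  IV: 1.681 (Δ0.014)  V: 1.916 (Δ0.249)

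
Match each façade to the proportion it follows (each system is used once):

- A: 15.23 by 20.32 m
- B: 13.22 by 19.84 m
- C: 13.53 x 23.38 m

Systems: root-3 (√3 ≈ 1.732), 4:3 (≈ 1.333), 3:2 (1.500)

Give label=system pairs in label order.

Ratios: A ≈ 1.334; B ≈ 1.501; C ≈ 1.728.
Targets: root-3 ≈ 1.732; 4:3 ≈ 1.333; 3:2 ≈ 1.500.

A=4:3, B=3:2, C=root-3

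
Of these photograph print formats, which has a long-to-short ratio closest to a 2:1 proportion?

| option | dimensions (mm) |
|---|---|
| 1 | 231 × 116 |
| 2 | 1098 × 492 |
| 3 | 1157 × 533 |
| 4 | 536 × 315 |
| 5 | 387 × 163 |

Ratios (long/short): 1 ≈ 1.991; 2 ≈ 2.232; 3 ≈ 2.171; 4 ≈ 1.702; 5 ≈ 2.374.
2:1 ≈ 2.000; option 1 is nearest (Δ 0.009).

1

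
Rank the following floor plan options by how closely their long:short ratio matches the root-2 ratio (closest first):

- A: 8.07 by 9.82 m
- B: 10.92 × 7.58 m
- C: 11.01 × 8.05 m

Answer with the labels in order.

A: 9.82/8.07 ≈ 1.217 → |1.217 − 1.414| = 0.197
B: 10.92/7.58 ≈ 1.441 → |1.441 − 1.414| = 0.027
C: 11.01/8.05 ≈ 1.368 → |1.368 − 1.414| = 0.046

B, C, A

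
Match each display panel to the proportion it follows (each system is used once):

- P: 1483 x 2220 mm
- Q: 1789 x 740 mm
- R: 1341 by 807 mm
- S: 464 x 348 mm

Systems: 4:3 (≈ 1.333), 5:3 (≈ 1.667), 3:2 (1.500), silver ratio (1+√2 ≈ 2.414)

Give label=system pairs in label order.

P = 2220/1483 ≈ 1.497 → 3:2 (1.500)
Q = 1789/740 ≈ 2.418 → silver ratio (2.414)
R = 1341/807 ≈ 1.662 → 5:3 (1.667)
S = 464/348 ≈ 1.333 → 4:3 (1.333)

P=3:2, Q=silver ratio, R=5:3, S=4:3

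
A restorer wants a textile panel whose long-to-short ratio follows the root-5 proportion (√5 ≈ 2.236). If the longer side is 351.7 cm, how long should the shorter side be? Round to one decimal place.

root-5 ≈ 2.23607.
Shorter side = 351.7 ÷ 2.23607 ≈ 157.285 → 157.3 cm.

157.3 cm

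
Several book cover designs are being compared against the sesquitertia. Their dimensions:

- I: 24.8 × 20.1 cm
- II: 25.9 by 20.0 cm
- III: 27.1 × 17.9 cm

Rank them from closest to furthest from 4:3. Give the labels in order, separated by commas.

I: 24.8/20.1 ≈ 1.234 → |1.234 − 1.333| = 0.099
II: 25.9/20.0 ≈ 1.295 → |1.295 − 1.333| = 0.038
III: 27.1/17.9 ≈ 1.514 → |1.514 − 1.333| = 0.181

II, I, III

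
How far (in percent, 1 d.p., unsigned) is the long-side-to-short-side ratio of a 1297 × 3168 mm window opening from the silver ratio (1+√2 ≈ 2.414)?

1.2%

Ratio = 3168 / 1297 ≈ 2.4426.
Ideal silver ratio ≈ 2.4142. |2.4426 − 2.4142| / 2.4142 ≈ 1.18% → 1.2%.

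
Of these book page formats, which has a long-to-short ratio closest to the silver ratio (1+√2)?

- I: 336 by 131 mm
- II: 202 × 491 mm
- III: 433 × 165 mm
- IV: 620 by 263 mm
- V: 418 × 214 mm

II

Ratios (long/short): I ≈ 2.565; II ≈ 2.431; III ≈ 2.624; IV ≈ 2.357; V ≈ 1.953.
silver ratio ≈ 2.414; option II is nearest (Δ 0.017).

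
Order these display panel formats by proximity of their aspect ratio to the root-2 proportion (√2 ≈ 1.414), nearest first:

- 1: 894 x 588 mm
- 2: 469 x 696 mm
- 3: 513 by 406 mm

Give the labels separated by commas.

1: 894/588 ≈ 1.520 → |1.520 − 1.414| = 0.106
2: 696/469 ≈ 1.484 → |1.484 − 1.414| = 0.070
3: 513/406 ≈ 1.264 → |1.264 − 1.414| = 0.150

2, 1, 3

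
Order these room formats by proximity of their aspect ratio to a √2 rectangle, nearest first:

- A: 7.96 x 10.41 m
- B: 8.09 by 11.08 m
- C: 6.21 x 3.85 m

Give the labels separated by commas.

B, A, C

A: 10.41/7.96 ≈ 1.308 → |1.308 − 1.414| = 0.106
B: 11.08/8.09 ≈ 1.370 → |1.370 − 1.414| = 0.044
C: 6.21/3.85 ≈ 1.613 → |1.613 − 1.414| = 0.199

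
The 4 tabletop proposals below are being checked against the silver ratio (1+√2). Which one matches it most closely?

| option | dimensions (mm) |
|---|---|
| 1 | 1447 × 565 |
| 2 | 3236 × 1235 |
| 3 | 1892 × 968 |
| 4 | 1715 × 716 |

Ratios (long/short): 1 ≈ 2.561; 2 ≈ 2.620; 3 ≈ 1.955; 4 ≈ 2.395.
silver ratio ≈ 2.414; option 4 is nearest (Δ 0.019).

4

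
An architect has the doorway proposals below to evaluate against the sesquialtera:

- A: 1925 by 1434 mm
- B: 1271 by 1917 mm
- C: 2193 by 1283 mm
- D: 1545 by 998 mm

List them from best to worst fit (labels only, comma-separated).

B, D, A, C

Ratios: A = 1925 / 1434 ≈ 1.342; B = 1917 / 1271 ≈ 1.508; C = 2193 / 1283 ≈ 1.709; D = 1545 / 998 ≈ 1.548.
|Δ from 1.500|: A 0.158; B 0.008; C 0.209; D 0.048.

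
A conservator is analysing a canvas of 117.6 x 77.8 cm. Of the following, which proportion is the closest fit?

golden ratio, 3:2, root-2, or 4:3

3:2

Ratio = 117.6 / 77.8 ≈ 1.512.
Distances: golden ratio 1.618 (Δ 0.106); 3:2 1.500 (Δ 0.012); root-2 1.414 (Δ 0.098); 4:3 1.333 (Δ 0.179).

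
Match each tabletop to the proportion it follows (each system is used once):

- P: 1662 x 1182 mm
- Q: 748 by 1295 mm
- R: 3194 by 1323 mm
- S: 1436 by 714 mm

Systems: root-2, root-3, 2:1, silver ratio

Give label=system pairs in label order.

P = 1662/1182 ≈ 1.406 → root-2 (1.414)
Q = 1295/748 ≈ 1.731 → root-3 (1.732)
R = 3194/1323 ≈ 2.414 → silver ratio (2.414)
S = 1436/714 ≈ 2.011 → 2:1 (2.000)

P=root-2, Q=root-3, R=silver ratio, S=2:1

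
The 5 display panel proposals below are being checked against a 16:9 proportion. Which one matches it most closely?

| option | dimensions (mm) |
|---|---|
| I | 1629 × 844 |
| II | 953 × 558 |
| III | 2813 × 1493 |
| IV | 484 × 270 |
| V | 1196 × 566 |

Ratios (long/short): I ≈ 1.930; II ≈ 1.708; III ≈ 1.884; IV ≈ 1.793; V ≈ 2.113.
16:9 ≈ 1.778; option IV is nearest (Δ 0.015).

IV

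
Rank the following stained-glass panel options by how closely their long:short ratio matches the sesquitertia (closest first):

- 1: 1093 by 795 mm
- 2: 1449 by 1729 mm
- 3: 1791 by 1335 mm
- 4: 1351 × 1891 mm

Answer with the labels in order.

3, 1, 4, 2

Ratios: 1 = 1093 / 795 ≈ 1.375; 2 = 1729 / 1449 ≈ 1.193; 3 = 1791 / 1335 ≈ 1.342; 4 = 1891 / 1351 ≈ 1.400.
|Δ from 1.333|: 1 0.042; 2 0.140; 3 0.009; 4 0.067.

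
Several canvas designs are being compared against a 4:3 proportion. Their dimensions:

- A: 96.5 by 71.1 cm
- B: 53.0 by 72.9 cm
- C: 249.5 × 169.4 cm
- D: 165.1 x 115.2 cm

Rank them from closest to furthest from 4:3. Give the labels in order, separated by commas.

A, B, D, C

Ratios: A = 96.5 / 71.1 ≈ 1.357; B = 72.9 / 53.0 ≈ 1.375; C = 249.5 / 169.4 ≈ 1.473; D = 165.1 / 115.2 ≈ 1.433.
|Δ from 1.333|: A 0.024; B 0.042; C 0.140; D 0.100.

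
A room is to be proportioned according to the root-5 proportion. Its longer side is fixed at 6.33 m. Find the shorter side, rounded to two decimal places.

root-5 ≈ 2.23607.
Shorter side = 6.33 ÷ 2.23607 ≈ 2.8309 → 2.83 m.

2.83 m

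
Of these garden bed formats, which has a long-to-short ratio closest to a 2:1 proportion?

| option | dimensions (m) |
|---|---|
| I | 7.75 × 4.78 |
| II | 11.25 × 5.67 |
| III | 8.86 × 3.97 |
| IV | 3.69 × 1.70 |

Target 2:1 ≈ 2.000.
I: 1.621 (Δ0.379)  II: 1.984 (Δ0.016)  III: 2.232 (Δ0.232)  IV: 2.171 (Δ0.171)

II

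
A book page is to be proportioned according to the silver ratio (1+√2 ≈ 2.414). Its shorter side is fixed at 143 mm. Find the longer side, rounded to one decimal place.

silver ratio ≈ 2.41421.
Longer side = 143 × 2.41421 ≈ 345.232 → 345.2 mm.

345.2 mm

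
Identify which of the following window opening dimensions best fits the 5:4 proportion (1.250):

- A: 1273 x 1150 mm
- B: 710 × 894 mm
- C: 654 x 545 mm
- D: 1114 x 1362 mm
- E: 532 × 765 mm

Ratios (long/short): A ≈ 1.107; B ≈ 1.259; C ≈ 1.200; D ≈ 1.223; E ≈ 1.438.
5:4 ≈ 1.250; option B is nearest (Δ 0.009).

B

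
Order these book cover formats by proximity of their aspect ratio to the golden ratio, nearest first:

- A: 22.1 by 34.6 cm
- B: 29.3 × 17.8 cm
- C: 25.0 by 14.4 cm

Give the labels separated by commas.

Ratios: A = 34.6 / 22.1 ≈ 1.566; B = 29.3 / 17.8 ≈ 1.646; C = 25.0 / 14.4 ≈ 1.736.
|Δ from 1.618|: A 0.052; B 0.028; C 0.118.

B, A, C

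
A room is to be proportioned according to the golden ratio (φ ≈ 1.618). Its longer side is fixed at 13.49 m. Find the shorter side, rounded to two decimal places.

8.34 m

golden ratio ≈ 1.61803.
Shorter side = 13.49 ÷ 1.61803 ≈ 8.3373 → 8.34 m.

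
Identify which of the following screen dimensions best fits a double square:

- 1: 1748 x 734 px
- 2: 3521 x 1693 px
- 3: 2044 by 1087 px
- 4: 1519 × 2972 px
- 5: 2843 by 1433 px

5

Target 2:1 ≈ 2.000.
1: 2.381 (Δ0.381)  2: 2.080 (Δ0.080)  3: 1.880 (Δ0.120)  4: 1.957 (Δ0.043)  5: 1.984 (Δ0.016)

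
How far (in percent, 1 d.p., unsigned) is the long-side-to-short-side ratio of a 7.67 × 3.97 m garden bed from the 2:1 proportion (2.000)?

Ratio = 7.67 / 3.97 ≈ 1.9320.
Ideal 2:1 = 2.0000. |1.9320 − 2.0000| / 2.0000 ≈ 3.40% → 3.4%.

3.4%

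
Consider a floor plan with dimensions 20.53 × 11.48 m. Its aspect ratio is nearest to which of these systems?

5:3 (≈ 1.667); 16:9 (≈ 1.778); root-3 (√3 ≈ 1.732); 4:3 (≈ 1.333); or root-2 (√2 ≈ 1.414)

20.53/11.48 ≈ 1.788. Nearest candidates are 16:9 (1.778, off by 0.010) and root-3 (1.732, off by 0.056).

16:9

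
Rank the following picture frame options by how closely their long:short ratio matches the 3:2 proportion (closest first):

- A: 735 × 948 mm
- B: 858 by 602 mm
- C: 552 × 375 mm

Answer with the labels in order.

Ratios: A = 948 / 735 ≈ 1.290; B = 858 / 602 ≈ 1.425; C = 552 / 375 ≈ 1.472.
|Δ from 1.500|: A 0.210; B 0.075; C 0.028.

C, B, A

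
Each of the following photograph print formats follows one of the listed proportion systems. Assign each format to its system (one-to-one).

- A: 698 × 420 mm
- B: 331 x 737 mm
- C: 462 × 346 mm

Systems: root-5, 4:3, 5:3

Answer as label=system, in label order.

A=5:3, B=root-5, C=4:3

Ratios: A ≈ 1.662; B ≈ 2.227; C ≈ 1.335.
Targets: root-5 ≈ 2.236; 4:3 ≈ 1.333; 5:3 ≈ 1.667.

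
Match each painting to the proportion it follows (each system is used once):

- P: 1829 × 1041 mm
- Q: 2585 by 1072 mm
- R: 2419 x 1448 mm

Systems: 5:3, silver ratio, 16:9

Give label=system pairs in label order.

P=16:9, Q=silver ratio, R=5:3

Ratios: P ≈ 1.757; Q ≈ 2.411; R ≈ 1.671.
Targets: 5:3 ≈ 1.667; silver ratio ≈ 2.414; 16:9 ≈ 1.778.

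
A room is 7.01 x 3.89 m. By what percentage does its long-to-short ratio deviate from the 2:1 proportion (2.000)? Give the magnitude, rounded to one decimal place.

9.9%

Ratio = 7.01 / 3.89 ≈ 1.8021.
Ideal 2:1 = 2.0000. |1.8021 − 2.0000| / 2.0000 ≈ 9.89% → 9.9%.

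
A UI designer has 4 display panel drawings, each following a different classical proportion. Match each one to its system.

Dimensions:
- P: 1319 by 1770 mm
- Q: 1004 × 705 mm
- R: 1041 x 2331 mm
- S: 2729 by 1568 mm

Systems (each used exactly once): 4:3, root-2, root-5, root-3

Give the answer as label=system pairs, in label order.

Ratios: P ≈ 1.342; Q ≈ 1.424; R ≈ 2.239; S ≈ 1.740.
Targets: 4:3 ≈ 1.333; root-2 ≈ 1.414; root-5 ≈ 2.236; root-3 ≈ 1.732.

P=4:3, Q=root-2, R=root-5, S=root-3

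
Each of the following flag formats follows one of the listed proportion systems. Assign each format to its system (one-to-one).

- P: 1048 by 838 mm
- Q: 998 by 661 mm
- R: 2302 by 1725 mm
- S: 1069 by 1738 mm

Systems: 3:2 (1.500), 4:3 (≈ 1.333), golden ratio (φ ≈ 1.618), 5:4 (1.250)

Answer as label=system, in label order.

P=5:4, Q=3:2, R=4:3, S=golden ratio

P = 1048/838 ≈ 1.251 → 5:4 (1.250)
Q = 998/661 ≈ 1.510 → 3:2 (1.500)
R = 2302/1725 ≈ 1.334 → 4:3 (1.333)
S = 1738/1069 ≈ 1.626 → golden ratio (1.618)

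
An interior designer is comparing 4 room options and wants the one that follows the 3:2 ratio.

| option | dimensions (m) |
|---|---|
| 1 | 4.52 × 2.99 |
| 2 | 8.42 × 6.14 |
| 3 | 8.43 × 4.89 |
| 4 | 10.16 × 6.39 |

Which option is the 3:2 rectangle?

Target 3:2 ≈ 1.500.
1: 1.512 (Δ0.012)  2: 1.371 (Δ0.129)  3: 1.724 (Δ0.224)  4: 1.590 (Δ0.090)

1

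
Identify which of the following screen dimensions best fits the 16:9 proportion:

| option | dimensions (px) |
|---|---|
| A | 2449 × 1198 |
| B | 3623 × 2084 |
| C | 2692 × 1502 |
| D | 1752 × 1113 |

Target 16:9 ≈ 1.778.
A: 2.044 (Δ0.266)  B: 1.738 (Δ0.040)  C: 1.792 (Δ0.014)  D: 1.574 (Δ0.204)

C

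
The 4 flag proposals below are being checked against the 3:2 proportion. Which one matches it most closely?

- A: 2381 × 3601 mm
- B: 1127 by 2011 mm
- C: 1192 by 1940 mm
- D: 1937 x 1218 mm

A

Target 3:2 ≈ 1.500.
A: 1.512 (Δ0.012)  B: 1.784 (Δ0.284)  C: 1.628 (Δ0.128)  D: 1.590 (Δ0.090)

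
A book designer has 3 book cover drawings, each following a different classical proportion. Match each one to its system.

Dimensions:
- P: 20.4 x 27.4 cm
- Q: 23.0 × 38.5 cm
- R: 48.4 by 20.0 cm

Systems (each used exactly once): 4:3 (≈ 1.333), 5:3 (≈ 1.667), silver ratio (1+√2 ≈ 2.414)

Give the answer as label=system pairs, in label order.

Ratios: P ≈ 1.343; Q ≈ 1.674; R ≈ 2.420.
Targets: 4:3 ≈ 1.333; 5:3 ≈ 1.667; silver ratio ≈ 2.414.

P=4:3, Q=5:3, R=silver ratio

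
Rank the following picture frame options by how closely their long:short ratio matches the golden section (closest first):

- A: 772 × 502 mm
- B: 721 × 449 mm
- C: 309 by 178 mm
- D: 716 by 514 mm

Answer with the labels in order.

B, A, C, D

A: 772/502 ≈ 1.538 → |1.538 − 1.618| = 0.080
B: 721/449 ≈ 1.606 → |1.606 − 1.618| = 0.012
C: 309/178 ≈ 1.736 → |1.736 − 1.618| = 0.118
D: 716/514 ≈ 1.393 → |1.393 − 1.618| = 0.225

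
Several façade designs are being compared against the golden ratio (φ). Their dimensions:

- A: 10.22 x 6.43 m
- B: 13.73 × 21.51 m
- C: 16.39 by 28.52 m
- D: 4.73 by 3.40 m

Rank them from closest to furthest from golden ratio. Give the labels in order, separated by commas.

A, B, C, D

A: 10.22/6.43 ≈ 1.589 → |1.589 − 1.618| = 0.029
B: 21.51/13.73 ≈ 1.567 → |1.567 − 1.618| = 0.051
C: 28.52/16.39 ≈ 1.740 → |1.740 − 1.618| = 0.122
D: 4.73/3.40 ≈ 1.391 → |1.391 − 1.618| = 0.227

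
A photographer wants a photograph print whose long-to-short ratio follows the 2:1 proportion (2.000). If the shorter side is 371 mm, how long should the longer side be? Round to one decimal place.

2:1 = 2.00000.
Longer side = 371 × 2.00000 ≈ 742.000 → 742.0 mm.

742.0 mm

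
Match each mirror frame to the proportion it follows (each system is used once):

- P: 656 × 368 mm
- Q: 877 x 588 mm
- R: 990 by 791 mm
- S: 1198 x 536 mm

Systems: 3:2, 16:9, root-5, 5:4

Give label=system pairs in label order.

P=16:9, Q=3:2, R=5:4, S=root-5

P = 656/368 ≈ 1.783 → 16:9 (1.778)
Q = 877/588 ≈ 1.491 → 3:2 (1.500)
R = 990/791 ≈ 1.252 → 5:4 (1.250)
S = 1198/536 ≈ 2.235 → root-5 (2.236)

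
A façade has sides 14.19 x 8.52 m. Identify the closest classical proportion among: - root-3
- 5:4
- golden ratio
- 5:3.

5:3

14.19/8.52 ≈ 1.665. Nearest candidates are 5:3 (1.667, off by 0.002) and golden ratio (1.618, off by 0.047).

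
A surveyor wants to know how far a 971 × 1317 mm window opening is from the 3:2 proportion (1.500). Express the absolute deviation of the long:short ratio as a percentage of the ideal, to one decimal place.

9.6%

Ratio = 1317 / 971 ≈ 1.3563.
Ideal 3:2 = 1.5000. |1.3563 − 1.5000| / 1.5000 ≈ 9.58% → 9.6%.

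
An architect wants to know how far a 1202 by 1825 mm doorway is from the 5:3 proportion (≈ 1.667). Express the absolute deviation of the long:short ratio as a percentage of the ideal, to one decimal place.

Ratio = 1825 / 1202 ≈ 1.5183.
Ideal 5:3 ≈ 1.6667. |1.5183 − 1.6667| / 1.6667 ≈ 8.90% → 8.9%.

8.9%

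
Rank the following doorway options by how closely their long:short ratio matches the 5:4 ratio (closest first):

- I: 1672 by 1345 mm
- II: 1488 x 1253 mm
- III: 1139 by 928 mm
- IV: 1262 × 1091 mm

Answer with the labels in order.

I: 1672/1345 ≈ 1.243 → |1.243 − 1.250| = 0.007
II: 1488/1253 ≈ 1.188 → |1.188 − 1.250| = 0.062
III: 1139/928 ≈ 1.227 → |1.227 − 1.250| = 0.023
IV: 1262/1091 ≈ 1.157 → |1.157 − 1.250| = 0.093

I, III, II, IV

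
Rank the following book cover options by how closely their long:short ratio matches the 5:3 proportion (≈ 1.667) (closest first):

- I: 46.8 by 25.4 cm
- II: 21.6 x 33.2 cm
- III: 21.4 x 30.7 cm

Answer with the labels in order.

II, I, III

I: 46.8/25.4 ≈ 1.843 → |1.843 − 1.667| = 0.176
II: 33.2/21.6 ≈ 1.537 → |1.537 − 1.667| = 0.130
III: 30.7/21.4 ≈ 1.435 → |1.435 − 1.667| = 0.232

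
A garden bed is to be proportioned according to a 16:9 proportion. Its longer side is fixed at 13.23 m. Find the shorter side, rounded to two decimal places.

7.44 m

16:9 ≈ 1.77778.
Shorter side = 13.23 ÷ 1.77778 ≈ 7.4419 → 7.44 m.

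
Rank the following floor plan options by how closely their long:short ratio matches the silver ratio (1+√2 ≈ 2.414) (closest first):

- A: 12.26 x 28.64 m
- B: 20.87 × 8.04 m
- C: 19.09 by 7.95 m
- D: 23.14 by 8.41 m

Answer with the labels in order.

C, A, B, D

A: 28.64/12.26 ≈ 2.336 → |2.336 − 2.414| = 0.078
B: 20.87/8.04 ≈ 2.596 → |2.596 − 2.414| = 0.182
C: 19.09/7.95 ≈ 2.401 → |2.401 − 2.414| = 0.013
D: 23.14/8.41 ≈ 2.751 → |2.751 − 2.414| = 0.337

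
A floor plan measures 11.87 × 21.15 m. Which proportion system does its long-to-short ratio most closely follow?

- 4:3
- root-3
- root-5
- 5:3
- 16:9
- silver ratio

Ratio = 21.15 / 11.87 ≈ 1.782.
Distances: 4:3 1.333 (Δ 0.449); root-3 1.732 (Δ 0.050); root-5 2.236 (Δ 0.454); 5:3 1.667 (Δ 0.115); 16:9 1.778 (Δ 0.004); silver ratio 2.414 (Δ 0.632).

16:9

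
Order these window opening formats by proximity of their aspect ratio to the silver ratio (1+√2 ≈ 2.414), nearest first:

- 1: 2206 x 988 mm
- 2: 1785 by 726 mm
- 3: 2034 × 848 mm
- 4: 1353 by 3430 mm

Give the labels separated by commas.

3, 2, 4, 1

Ratios: 1 = 2206 / 988 ≈ 2.233; 2 = 1785 / 726 ≈ 2.459; 3 = 2034 / 848 ≈ 2.399; 4 = 3430 / 1353 ≈ 2.535.
|Δ from 2.414|: 1 0.181; 2 0.045; 3 0.015; 4 0.121.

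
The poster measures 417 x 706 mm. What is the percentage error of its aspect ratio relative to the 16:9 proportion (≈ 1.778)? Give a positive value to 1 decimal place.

4.8%

Ratio = 706 / 417 ≈ 1.6930.
Ideal 16:9 ≈ 1.7778. |1.6930 − 1.7778| / 1.7778 ≈ 4.77% → 4.8%.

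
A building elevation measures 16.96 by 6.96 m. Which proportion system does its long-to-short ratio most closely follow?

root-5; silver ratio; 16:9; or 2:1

silver ratio

16.96/6.96 ≈ 2.437. Nearest candidates are silver ratio (2.414, off by 0.023) and root-5 (2.236, off by 0.201).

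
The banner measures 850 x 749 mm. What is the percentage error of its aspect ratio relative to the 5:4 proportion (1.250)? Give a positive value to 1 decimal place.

9.2%

Ratio = 850 / 749 ≈ 1.1348.
Ideal 5:4 = 1.2500. |1.1348 − 1.2500| / 1.2500 ≈ 9.22% → 9.2%.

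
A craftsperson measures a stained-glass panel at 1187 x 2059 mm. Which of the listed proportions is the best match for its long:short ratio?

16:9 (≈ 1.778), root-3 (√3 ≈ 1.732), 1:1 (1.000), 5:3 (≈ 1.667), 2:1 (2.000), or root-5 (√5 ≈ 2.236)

2059/1187 ≈ 1.735. Nearest candidates are root-3 (1.732, off by 0.003) and 16:9 (1.778, off by 0.043).

root-3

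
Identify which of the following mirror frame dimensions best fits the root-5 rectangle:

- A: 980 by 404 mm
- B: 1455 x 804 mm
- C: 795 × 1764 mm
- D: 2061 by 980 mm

Ratios (long/short): A ≈ 2.426; B ≈ 1.810; C ≈ 2.219; D ≈ 2.103.
root-5 ≈ 2.236; option C is nearest (Δ 0.017).

C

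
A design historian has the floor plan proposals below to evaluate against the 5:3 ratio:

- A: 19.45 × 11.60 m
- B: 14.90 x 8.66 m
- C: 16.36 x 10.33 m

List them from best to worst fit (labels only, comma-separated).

A, B, C

A: 19.45/11.60 ≈ 1.677 → |1.677 − 1.667| = 0.010
B: 14.90/8.66 ≈ 1.721 → |1.721 − 1.667| = 0.054
C: 16.36/10.33 ≈ 1.584 → |1.584 − 1.667| = 0.083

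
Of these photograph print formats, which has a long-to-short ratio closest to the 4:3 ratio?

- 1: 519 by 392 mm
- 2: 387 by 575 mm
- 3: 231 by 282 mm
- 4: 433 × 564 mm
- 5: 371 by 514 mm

1

Ratios (long/short): 1 ≈ 1.324; 2 ≈ 1.486; 3 ≈ 1.221; 4 ≈ 1.303; 5 ≈ 1.385.
4:3 ≈ 1.333; option 1 is nearest (Δ 0.009).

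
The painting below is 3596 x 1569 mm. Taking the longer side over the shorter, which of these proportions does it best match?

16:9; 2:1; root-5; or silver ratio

Ratio = 3596 / 1569 ≈ 2.292.
Distances: 16:9 1.778 (Δ 0.514); 2:1 2.000 (Δ 0.292); root-5 2.236 (Δ 0.056); silver ratio 2.414 (Δ 0.122).

root-5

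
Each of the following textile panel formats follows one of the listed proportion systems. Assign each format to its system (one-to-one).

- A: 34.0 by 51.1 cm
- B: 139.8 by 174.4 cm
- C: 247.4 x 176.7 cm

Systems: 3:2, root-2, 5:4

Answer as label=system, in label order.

A=3:2, B=5:4, C=root-2

A = 51.1/34.0 ≈ 1.503 → 3:2 (1.500)
B = 174.4/139.8 ≈ 1.247 → 5:4 (1.250)
C = 247.4/176.7 ≈ 1.400 → root-2 (1.414)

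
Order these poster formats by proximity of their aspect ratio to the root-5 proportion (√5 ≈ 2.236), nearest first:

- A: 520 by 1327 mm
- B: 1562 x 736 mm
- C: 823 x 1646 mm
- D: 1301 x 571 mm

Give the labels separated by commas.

D, B, C, A

Ratios: A = 1327 / 520 ≈ 2.552; B = 1562 / 736 ≈ 2.122; C = 1646 / 823 ≈ 2.000; D = 1301 / 571 ≈ 2.278.
|Δ from 2.236|: A 0.316; B 0.114; C 0.236; D 0.042.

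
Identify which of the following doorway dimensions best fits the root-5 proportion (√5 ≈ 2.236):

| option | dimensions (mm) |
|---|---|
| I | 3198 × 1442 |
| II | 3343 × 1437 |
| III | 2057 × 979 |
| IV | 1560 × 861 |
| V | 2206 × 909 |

I

Target root-5 ≈ 2.236.
I: 2.218 (Δ0.018)  II: 2.326 (Δ0.090)  III: 2.101 (Δ0.135)  IV: 1.812 (Δ0.424)  V: 2.427 (Δ0.191)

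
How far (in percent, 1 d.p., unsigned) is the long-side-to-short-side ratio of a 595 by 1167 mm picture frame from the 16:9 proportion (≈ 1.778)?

10.3%

Ratio = 1167 / 595 ≈ 1.9613.
Ideal 16:9 ≈ 1.7778. |1.9613 − 1.7778| / 1.7778 ≈ 10.32% → 10.3%.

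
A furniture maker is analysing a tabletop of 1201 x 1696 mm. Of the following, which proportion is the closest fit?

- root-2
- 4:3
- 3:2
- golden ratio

root-2

Ratio = 1696 / 1201 ≈ 1.412.
Distances: root-2 1.414 (Δ 0.002); 4:3 1.333 (Δ 0.079); 3:2 1.500 (Δ 0.088); golden ratio 1.618 (Δ 0.206).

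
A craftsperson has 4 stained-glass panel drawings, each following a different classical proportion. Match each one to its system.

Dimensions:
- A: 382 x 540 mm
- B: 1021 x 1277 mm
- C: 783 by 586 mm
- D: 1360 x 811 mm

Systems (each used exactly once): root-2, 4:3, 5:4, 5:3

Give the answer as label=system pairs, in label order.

Ratios: A ≈ 1.414; B ≈ 1.251; C ≈ 1.336; D ≈ 1.677.
Targets: root-2 ≈ 1.414; 4:3 ≈ 1.333; 5:4 ≈ 1.250; 5:3 ≈ 1.667.

A=root-2, B=5:4, C=4:3, D=5:3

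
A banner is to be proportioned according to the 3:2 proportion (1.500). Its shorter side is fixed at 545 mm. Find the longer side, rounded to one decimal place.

817.5 mm

3:2 = 1.50000.
Longer side = 545 × 1.50000 ≈ 817.500 → 817.5 mm.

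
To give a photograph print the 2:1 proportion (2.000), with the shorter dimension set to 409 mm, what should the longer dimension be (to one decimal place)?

818.0 mm

2:1 = 2.00000.
Longer side = 409 × 2.00000 ≈ 818.000 → 818.0 mm.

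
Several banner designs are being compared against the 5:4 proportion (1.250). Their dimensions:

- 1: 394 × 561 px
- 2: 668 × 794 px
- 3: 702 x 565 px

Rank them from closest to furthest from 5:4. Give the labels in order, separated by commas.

3, 2, 1

Ratios: 1 = 561 / 394 ≈ 1.424; 2 = 794 / 668 ≈ 1.189; 3 = 702 / 565 ≈ 1.242.
|Δ from 1.250|: 1 0.174; 2 0.061; 3 0.008.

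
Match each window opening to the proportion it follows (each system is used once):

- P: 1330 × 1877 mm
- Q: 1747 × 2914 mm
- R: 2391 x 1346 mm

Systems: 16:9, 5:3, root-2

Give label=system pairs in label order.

P=root-2, Q=5:3, R=16:9

Ratios: P ≈ 1.411; Q ≈ 1.668; R ≈ 1.776.
Targets: 16:9 ≈ 1.778; 5:3 ≈ 1.667; root-2 ≈ 1.414.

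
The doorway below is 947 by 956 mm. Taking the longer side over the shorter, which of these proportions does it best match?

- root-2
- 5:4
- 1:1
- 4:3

Ratio = 956 / 947 ≈ 1.010.
Distances: root-2 1.414 (Δ 0.404); 5:4 1.250 (Δ 0.240); 1:1 1.000 (Δ 0.010); 4:3 1.333 (Δ 0.323).

1:1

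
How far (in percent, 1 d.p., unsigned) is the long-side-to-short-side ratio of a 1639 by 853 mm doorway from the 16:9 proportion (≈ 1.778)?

Ratio = 1639 / 853 ≈ 1.9215.
Ideal 16:9 ≈ 1.7778. |1.9215 − 1.7778| / 1.7778 ≈ 8.08% → 8.1%.

8.1%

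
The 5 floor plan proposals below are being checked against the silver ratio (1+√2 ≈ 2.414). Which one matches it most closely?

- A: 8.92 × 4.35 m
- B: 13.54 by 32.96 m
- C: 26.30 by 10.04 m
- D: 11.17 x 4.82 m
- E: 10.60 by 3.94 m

Ratios (long/short): A ≈ 2.051; B ≈ 2.434; C ≈ 2.620; D ≈ 2.317; E ≈ 2.690.
silver ratio ≈ 2.414; option B is nearest (Δ 0.020).

B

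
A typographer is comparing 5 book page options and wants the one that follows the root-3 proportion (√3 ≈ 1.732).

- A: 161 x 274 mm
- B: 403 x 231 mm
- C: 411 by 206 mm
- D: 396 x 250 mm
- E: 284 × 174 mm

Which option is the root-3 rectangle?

Target root-3 ≈ 1.732.
A: 1.702 (Δ0.030)  B: 1.745 (Δ0.013)  C: 1.995 (Δ0.263)  D: 1.584 (Δ0.148)  E: 1.632 (Δ0.100)

B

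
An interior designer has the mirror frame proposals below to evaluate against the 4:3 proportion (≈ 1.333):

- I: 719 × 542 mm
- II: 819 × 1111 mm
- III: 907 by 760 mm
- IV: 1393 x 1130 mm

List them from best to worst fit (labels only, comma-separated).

I, II, IV, III

I: 719/542 ≈ 1.327 → |1.327 − 1.333| = 0.006
II: 1111/819 ≈ 1.357 → |1.357 − 1.333| = 0.024
III: 907/760 ≈ 1.193 → |1.193 − 1.333| = 0.140
IV: 1393/1130 ≈ 1.233 → |1.233 − 1.333| = 0.100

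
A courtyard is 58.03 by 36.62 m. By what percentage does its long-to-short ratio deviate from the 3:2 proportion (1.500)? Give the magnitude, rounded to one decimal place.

Ratio = 58.03 / 36.62 ≈ 1.5847.
Ideal 3:2 = 1.5000. |1.5847 − 1.5000| / 1.5000 ≈ 5.65% → 5.6%.

5.6%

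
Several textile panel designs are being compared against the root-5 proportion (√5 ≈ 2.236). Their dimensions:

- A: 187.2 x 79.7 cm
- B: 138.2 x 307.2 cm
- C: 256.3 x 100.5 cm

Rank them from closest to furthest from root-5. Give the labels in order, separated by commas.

Ratios: A = 187.2 / 79.7 ≈ 2.349; B = 307.2 / 138.2 ≈ 2.223; C = 256.3 / 100.5 ≈ 2.550.
|Δ from 2.236|: A 0.113; B 0.013; C 0.314.

B, A, C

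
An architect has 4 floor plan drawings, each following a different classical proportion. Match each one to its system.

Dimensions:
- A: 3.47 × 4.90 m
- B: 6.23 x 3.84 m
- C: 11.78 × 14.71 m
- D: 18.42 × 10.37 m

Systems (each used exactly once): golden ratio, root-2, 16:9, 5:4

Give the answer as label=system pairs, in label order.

A = 4.90/3.47 ≈ 1.412 → root-2 (1.414)
B = 6.23/3.84 ≈ 1.622 → golden ratio (1.618)
C = 14.71/11.78 ≈ 1.249 → 5:4 (1.250)
D = 18.42/10.37 ≈ 1.776 → 16:9 (1.778)

A=root-2, B=golden ratio, C=5:4, D=16:9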